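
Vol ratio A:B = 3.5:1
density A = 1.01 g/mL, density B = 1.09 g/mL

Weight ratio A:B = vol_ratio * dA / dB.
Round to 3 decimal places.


Weight ratio = 3.5 * 1.01 / 1.09
= 3.243

3.243


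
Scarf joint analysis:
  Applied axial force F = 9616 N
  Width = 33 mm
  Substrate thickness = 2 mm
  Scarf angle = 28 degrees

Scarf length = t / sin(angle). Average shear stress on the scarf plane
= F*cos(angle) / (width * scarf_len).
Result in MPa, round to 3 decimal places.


Scarf length = 2 / sin(28 deg) = 4.2601 mm
cos(28 deg) = 0.882948
Shear = 9616 * 0.882948 / (33 * 4.2601)
= 60.394 MPa

60.394


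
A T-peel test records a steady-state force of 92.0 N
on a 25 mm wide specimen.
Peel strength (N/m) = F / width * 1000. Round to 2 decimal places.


Peel strength = 92.0 / 25 * 1000
= 3680.00 N/m

3680.00


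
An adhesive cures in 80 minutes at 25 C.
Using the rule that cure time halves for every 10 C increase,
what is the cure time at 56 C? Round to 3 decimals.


Factor = 2^((56 - 25) / 10) = 8.5742
Cure time = 80 / 8.5742
= 9.330 minutes

9.330


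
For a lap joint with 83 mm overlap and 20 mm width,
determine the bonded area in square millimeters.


Area = 83 * 20 = 1660 mm^2

1660


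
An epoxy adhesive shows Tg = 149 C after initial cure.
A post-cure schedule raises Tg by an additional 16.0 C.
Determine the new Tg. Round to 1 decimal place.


New Tg = 149 + 16.0
= 165.0 C

165.0


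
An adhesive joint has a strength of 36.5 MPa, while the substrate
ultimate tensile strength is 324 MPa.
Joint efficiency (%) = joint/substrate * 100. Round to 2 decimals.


Efficiency = 36.5 / 324 * 100
= 11.27%

11.27


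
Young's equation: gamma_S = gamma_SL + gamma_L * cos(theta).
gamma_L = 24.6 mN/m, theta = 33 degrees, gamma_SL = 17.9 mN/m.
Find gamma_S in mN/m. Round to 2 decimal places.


cos(33 deg) = 0.838671
gamma_S = 17.9 + 24.6 * 0.838671
= 38.53 mN/m

38.53


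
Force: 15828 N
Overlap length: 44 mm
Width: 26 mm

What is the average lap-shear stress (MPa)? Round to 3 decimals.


Average shear stress = F / (overlap * width)
= 15828 / (44 * 26)
= 13.836 MPa

13.836


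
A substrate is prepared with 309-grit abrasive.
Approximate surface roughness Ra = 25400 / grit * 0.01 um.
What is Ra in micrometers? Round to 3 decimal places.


Ra = 25400 / 309 * 0.01 = 0.822 um

0.822


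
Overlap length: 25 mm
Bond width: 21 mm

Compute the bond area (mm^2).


Bond area = 25 * 21 = 525 mm^2

525


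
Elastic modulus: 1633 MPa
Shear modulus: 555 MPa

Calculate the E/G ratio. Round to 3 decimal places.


E / G = 1633 / 555 = 2.942

2.942


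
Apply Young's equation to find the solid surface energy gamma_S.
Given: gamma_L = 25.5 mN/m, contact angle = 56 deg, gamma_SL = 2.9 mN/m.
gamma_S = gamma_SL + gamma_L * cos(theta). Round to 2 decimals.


theta_rad = 56 * pi/180 = 0.977384
gamma_S = 2.9 + 25.5 * cos(0.977384)
= 17.16 mN/m

17.16


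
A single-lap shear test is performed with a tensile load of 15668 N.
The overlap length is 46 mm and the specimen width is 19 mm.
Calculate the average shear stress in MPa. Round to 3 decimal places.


Shear stress = F / (overlap * width)
= 15668 / (46 * 19)
= 15668 / 874
= 17.927 MPa

17.927


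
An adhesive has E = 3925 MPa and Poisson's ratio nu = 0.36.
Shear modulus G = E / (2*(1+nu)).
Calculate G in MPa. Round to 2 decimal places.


G = 3925 / (2*(1+0.36))
= 3925 / 2.72
= 1443.01 MPa

1443.01


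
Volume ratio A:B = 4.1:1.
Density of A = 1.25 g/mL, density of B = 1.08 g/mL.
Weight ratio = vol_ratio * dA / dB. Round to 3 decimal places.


Wt ratio = 4.1 * 1.25 / 1.08
= 4.745

4.745


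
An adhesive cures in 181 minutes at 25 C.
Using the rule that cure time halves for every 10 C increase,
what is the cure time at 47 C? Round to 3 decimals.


Factor = 2^((47 - 25) / 10) = 4.5948
Cure time = 181 / 4.5948
= 39.392 minutes

39.392


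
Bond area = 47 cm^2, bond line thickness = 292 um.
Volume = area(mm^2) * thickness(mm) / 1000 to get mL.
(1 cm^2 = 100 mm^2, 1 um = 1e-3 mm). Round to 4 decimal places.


area_mm2 = 47 * 100 = 4700
blt_mm = 292 * 1e-3 = 0.292
vol_mm3 = 4700 * 0.292 = 1372.4
vol_mL = 1372.4 / 1000 = 1.3724 mL

1.3724


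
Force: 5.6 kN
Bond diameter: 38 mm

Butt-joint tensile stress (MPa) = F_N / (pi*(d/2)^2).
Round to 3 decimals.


F_N = 5.6 * 1000 = 5600.0 N
A = pi*(19.0)^2 = 1134.1149 mm^2
stress = 5600.0 / 1134.1149 = 4.938 MPa

4.938


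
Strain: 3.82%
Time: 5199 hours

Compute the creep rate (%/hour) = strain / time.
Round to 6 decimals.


Creep rate = 3.82 / 5199
= 0.000735 %/h

0.000735


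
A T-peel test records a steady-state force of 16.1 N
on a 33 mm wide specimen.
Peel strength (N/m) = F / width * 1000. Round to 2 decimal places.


Peel strength = 16.1 / 33 * 1000
= 487.88 N/m

487.88


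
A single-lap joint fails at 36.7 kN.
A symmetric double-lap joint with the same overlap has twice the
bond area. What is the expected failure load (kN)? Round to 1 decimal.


Double-lap load = 2 * 36.7 = 73.4 kN

73.4


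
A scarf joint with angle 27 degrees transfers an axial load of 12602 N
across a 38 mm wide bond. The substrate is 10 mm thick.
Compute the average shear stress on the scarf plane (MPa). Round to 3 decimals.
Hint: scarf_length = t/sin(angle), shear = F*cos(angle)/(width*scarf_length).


scarf_length = 10 / sin(27 deg) = 22.0269 mm
cos(27 deg) = 0.891007
shear stress = 12602 * 0.891007 / (38 * 22.0269)
= 13.415 MPa

13.415


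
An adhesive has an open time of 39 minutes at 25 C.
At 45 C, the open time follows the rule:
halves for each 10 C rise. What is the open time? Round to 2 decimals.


Factor = 2^((45-25)/10) = 4.0000
Open time = 39 / 4.0000 = 9.75 min

9.75


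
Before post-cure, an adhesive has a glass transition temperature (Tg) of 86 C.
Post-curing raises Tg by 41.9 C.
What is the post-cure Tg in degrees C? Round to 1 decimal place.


Tg_post = Tg_base + delta_Tg
= 86 + 41.9
= 127.9 C

127.9


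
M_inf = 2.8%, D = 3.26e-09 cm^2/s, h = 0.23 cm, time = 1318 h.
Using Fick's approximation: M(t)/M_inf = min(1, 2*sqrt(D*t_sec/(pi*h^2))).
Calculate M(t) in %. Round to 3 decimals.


t = 4744800 s
ratio = min(1, 2*sqrt(3.26e-09*4744800/(pi*0.0529)))
= 0.610162
M(t) = 2.8 * 0.610162 = 1.708%

1.708


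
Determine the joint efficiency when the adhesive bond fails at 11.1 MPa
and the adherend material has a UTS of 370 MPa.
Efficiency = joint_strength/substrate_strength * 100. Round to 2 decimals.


Joint efficiency = 11.1 / 370 * 100
= 3.00%

3.00


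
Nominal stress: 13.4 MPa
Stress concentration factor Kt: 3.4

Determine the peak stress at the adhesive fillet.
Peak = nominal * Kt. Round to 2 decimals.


Peak stress = 13.4 * 3.4
= 45.56 MPa

45.56


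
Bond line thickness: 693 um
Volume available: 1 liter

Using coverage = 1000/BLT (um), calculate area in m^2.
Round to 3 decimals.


1 L = 1e6 mm^3, thickness = 693 um = 0.693 mm
Area = 1e6 / 0.693 mm^2 = (1e6 / 0.693) / 1e6 m^2 = 1000 / 693 m^2
= 1.443 m^2

1.443


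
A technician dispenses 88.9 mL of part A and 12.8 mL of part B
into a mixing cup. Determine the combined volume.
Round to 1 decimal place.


Combined volume = 88.9 + 12.8
= 101.7 mL

101.7


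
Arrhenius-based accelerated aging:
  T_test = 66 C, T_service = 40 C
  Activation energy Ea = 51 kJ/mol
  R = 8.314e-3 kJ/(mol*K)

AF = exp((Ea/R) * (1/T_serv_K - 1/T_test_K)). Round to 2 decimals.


T_test_K = 339.15, T_serv_K = 313.15
AF = exp((51/8.314e-3) * (1/313.15 - 1/339.15))
= 4.49

4.49


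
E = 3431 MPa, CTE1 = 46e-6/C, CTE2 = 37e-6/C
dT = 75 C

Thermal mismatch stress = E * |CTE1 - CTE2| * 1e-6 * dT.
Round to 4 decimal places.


= 3431 * 9e-6 * 75
= 2.3159 MPa

2.3159


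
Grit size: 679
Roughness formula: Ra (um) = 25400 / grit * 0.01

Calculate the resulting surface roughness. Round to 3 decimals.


Ra = 25400 / 679 * 0.01
= 0.374 um

0.374


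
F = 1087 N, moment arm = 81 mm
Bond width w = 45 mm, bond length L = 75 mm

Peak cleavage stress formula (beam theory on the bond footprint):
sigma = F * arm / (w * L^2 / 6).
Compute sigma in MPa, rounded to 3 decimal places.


sigma = (1087 * 81) / (45 * 5625 / 6)
= 88047 * 6 / 253125
= 528282 / 253125
= 2.087 MPa

2.087


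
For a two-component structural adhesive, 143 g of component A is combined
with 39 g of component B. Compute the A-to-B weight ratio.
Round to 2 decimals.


Weight ratio A:B = 143 / 39
= 3.67

3.67


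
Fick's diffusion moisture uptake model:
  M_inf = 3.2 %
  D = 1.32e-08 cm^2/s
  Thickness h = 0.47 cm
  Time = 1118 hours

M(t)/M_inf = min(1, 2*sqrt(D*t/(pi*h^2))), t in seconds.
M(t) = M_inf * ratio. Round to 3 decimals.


t_sec = 1118 * 3600 = 4024800
ratio = 2*sqrt(1.32e-08*4024800/(pi*0.47^2))
= min(1, 0.553371)
= 0.553371
M(t) = 3.2 * 0.553371 = 1.771 %

1.771


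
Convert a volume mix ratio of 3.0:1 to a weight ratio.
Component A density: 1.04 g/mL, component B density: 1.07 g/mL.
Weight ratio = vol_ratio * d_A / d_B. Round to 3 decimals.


= 3.0 * 1.04 / 1.07 = 2.916

2.916


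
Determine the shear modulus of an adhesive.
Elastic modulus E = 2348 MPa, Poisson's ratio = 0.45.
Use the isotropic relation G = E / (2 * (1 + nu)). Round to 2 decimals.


G = 2348 / (2*(1+0.45)) = 2348 / 2.90
= 809.66 MPa

809.66


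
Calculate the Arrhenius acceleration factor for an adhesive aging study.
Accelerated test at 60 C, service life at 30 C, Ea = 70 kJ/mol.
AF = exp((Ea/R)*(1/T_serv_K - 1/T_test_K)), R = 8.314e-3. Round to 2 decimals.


T_test = 333.15 K, T_serv = 303.15 K
Ea/R = 70 / 0.008314 = 8419.53
AF = exp(8419.53 * (1/303.15 - 1/333.15))
= 12.19

12.19


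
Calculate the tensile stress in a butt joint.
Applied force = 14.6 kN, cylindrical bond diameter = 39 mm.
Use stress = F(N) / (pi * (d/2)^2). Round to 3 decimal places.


A = pi * 19.5^2 = 1194.5906 mm^2
sigma = 14600.0 / 1194.5906 = 12.222 MPa

12.222


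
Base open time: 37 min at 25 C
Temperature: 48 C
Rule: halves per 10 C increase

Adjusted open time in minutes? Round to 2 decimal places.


Acceleration = 2^((48-25)/10) = 4.9246
Open time = 37 / 4.9246 = 7.51 min

7.51


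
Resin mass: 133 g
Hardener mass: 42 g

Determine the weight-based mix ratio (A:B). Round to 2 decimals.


Ratio = 133 / 42 = 3.17

3.17


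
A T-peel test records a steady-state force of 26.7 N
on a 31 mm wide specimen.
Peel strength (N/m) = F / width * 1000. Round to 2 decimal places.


Peel strength = 26.7 / 31 * 1000
= 861.29 N/m

861.29


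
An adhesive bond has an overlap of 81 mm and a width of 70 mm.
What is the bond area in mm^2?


Bond area = overlap * width
= 81 * 70
= 5670 mm^2

5670


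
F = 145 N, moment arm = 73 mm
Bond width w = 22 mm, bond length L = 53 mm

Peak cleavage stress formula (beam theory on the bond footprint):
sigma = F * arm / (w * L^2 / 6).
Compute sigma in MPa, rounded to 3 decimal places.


sigma = (145 * 73) / (22 * 2809 / 6)
= 10585 * 6 / 61798
= 63510 / 61798
= 1.028 MPa

1.028


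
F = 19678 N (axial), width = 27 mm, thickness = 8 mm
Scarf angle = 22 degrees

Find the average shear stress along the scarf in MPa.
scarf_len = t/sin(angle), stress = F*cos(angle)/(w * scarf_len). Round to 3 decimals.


scarf_len = 8/sin(22 deg) = 21.3557
cos(22 deg) = 0.927184
stress = 19678*0.927184/(27*21.3557) = 31.642 MPa

31.642


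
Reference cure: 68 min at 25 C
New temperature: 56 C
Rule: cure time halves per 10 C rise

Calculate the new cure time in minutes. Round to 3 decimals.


factor = 2^((56-25)/10) = 8.5742
t_new = 68 / 8.5742 = 7.931 min

7.931


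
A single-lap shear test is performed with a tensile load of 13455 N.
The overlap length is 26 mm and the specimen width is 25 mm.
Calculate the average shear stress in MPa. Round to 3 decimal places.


Shear stress = F / (overlap * width)
= 13455 / (26 * 25)
= 13455 / 650
= 20.700 MPa

20.700


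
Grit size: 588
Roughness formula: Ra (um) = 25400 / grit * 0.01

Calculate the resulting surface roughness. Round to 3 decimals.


Ra = 25400 / 588 * 0.01
= 0.432 um

0.432


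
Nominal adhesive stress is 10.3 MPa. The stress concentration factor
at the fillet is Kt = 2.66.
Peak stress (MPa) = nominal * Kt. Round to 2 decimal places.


Peak = 10.3 * 2.66 = 27.40 MPa

27.40


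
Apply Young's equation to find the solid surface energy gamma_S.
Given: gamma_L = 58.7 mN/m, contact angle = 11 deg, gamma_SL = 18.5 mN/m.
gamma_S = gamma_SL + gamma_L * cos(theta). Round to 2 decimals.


theta_rad = 11 * pi/180 = 0.191986
gamma_S = 18.5 + 58.7 * cos(0.191986)
= 76.12 mN/m

76.12


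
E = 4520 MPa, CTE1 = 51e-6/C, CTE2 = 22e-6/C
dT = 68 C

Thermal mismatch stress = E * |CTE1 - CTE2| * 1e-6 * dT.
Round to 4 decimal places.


= 4520 * 29e-6 * 68
= 8.9134 MPa

8.9134


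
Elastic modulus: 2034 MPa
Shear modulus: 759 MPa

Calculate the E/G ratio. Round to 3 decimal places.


E / G = 2034 / 759 = 2.680

2.680


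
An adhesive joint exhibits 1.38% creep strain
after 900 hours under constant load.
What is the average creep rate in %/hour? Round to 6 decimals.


Creep rate = strain / time
= 1.38 / 900
= 0.001533 %/h

0.001533


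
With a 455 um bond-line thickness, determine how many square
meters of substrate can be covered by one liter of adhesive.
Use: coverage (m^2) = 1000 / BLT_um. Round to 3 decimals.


Coverage = 1000 / 455 = 2.198 m^2

2.198


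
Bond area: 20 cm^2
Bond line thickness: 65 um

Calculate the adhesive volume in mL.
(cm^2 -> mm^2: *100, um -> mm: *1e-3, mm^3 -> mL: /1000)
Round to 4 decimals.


V = 20*100 * 65*1e-3 / 1000
= 0.1300 mL

0.1300


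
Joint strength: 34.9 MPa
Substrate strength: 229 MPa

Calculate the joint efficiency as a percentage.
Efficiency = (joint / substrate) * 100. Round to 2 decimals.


Efficiency = (34.9 / 229) * 100 = 15.24%

15.24


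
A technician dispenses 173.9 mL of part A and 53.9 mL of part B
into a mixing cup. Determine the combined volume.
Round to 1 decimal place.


Combined volume = 173.9 + 53.9
= 227.8 mL

227.8


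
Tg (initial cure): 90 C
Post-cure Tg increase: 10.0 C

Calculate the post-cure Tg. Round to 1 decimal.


Post-cure Tg = 90 + 10.0 = 100.0 C

100.0


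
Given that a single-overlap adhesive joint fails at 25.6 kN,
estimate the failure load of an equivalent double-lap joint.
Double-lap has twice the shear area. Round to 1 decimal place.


Double-lap factor = 2
Expected load = 25.6 * 2 = 51.2 kN

51.2


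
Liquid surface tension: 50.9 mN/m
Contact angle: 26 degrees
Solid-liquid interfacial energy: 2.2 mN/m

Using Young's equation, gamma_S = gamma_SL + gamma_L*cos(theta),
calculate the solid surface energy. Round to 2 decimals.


gamma_S = 2.2 + 50.9 * cos(26)
= 47.95 mN/m

47.95


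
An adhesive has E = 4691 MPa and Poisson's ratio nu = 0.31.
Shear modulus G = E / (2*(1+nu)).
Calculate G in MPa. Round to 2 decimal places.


G = 4691 / (2*(1+0.31))
= 4691 / 2.62
= 1790.46 MPa

1790.46


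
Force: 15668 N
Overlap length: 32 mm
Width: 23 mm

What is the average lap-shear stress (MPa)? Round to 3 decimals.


Average shear stress = F / (overlap * width)
= 15668 / (32 * 23)
= 21.288 MPa

21.288


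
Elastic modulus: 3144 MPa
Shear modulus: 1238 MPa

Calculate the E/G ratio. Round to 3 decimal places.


E / G = 3144 / 1238 = 2.540

2.540


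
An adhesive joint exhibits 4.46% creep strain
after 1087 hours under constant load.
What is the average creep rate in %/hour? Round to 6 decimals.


Creep rate = strain / time
= 4.46 / 1087
= 0.004103 %/h

0.004103


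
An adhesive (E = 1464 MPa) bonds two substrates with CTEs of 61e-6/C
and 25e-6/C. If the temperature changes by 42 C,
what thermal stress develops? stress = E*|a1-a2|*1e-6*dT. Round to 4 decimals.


Stress = 1464 * |61 - 25| * 1e-6 * 42
= 2.2136 MPa

2.2136


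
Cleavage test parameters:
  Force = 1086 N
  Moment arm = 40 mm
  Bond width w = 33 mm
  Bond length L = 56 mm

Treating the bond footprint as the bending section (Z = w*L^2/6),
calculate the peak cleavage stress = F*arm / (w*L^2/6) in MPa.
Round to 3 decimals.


M = 1086 * 40 = 43440 N*mm
Z = 33 * 56^2 / 6 = 103488 / 6 mm^3
sigma = M / Z = 6 * 43440 / 103488 = 260640 / 103488
= 2.519 MPa

2.519


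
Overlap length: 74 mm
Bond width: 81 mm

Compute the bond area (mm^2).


Bond area = 74 * 81 = 5994 mm^2

5994


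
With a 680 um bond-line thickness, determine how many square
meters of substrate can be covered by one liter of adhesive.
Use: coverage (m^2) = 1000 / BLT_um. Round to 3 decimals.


Coverage = 1000 / 680 = 1.471 m^2

1.471


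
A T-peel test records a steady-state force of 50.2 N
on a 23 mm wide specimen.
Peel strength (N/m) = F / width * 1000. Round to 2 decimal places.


Peel strength = 50.2 / 23 * 1000
= 2182.61 N/m

2182.61


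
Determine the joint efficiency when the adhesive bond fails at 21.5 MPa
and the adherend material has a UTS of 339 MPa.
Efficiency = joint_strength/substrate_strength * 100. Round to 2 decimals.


Joint efficiency = 21.5 / 339 * 100
= 6.34%

6.34


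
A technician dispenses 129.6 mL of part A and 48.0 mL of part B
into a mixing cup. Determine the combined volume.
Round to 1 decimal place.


Combined volume = 129.6 + 48.0
= 177.6 mL

177.6


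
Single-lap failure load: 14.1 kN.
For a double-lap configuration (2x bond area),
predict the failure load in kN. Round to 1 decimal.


Failure load = 14.1 * 2 = 28.2 kN

28.2


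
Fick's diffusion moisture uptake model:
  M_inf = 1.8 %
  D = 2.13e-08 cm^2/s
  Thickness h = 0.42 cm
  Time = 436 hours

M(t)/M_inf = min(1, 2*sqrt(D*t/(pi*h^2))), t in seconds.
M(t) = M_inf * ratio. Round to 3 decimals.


t_sec = 436 * 3600 = 1569600
ratio = 2*sqrt(2.13e-08*1569600/(pi*0.42^2))
= min(1, 0.491236)
= 0.491236
M(t) = 1.8 * 0.491236 = 0.884 %

0.884


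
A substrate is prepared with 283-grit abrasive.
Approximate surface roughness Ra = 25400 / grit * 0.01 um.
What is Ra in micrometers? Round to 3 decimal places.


Ra = 25400 / 283 * 0.01 = 0.898 um

0.898


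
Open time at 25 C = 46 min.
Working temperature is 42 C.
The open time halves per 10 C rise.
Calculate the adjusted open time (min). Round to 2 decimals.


factor = 2^((42 - 25) / 10) = 3.2490
ot = 46 / 3.2490 = 14.16 min

14.16


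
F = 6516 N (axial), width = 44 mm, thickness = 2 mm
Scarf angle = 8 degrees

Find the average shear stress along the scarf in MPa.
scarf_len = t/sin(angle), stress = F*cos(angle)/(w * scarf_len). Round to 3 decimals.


scarf_len = 2/sin(8 deg) = 14.3706
cos(8 deg) = 0.990268
stress = 6516*0.990268/(44*14.3706) = 10.205 MPa

10.205


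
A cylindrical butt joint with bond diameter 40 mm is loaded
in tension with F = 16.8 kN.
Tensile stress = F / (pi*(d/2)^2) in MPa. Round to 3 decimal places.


Area = pi * (40/2)^2 = 1256.6371 mm^2
Stress = 16.8*1000 / 1256.6371
= 13.369 MPa

13.369


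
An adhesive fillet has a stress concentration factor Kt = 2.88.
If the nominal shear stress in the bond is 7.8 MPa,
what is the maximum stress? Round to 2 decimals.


Max stress = 7.8 * 2.88 = 22.46 MPa

22.46


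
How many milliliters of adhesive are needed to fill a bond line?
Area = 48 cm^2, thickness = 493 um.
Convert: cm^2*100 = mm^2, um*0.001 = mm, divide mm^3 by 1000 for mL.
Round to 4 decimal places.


= (48 * 100) * (493 * 0.001) / 1000
= 2.3664 mL

2.3664


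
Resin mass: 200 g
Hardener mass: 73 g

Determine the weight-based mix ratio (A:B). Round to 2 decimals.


Ratio = 200 / 73 = 2.74

2.74


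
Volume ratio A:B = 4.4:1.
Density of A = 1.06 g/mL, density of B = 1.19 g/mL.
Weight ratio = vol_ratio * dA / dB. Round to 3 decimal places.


Wt ratio = 4.4 * 1.06 / 1.19
= 3.919

3.919


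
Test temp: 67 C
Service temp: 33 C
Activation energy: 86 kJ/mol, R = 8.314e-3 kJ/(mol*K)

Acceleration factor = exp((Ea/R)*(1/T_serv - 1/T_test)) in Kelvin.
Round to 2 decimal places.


AF = exp((86/0.008314)*(1/306.15 - 1/340.15))
= 29.29

29.29


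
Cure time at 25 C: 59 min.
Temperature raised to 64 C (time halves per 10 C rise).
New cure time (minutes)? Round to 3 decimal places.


Acceleration factor = 2^(39/10) = 14.9285
New time = 59 / 14.9285 = 3.952 min

3.952


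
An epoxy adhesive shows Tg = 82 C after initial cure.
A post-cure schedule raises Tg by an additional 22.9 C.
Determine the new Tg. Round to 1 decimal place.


New Tg = 82 + 22.9
= 104.9 C

104.9


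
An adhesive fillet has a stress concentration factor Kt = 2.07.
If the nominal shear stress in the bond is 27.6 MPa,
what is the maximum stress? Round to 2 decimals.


Max stress = 27.6 * 2.07 = 57.13 MPa

57.13


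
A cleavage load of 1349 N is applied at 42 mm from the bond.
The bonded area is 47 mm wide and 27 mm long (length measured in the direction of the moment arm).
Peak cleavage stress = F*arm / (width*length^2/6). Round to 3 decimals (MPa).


Moment = 1349 * 42 = 56658 N*mm
Section modulus = 47 * 729 / 6 = 34263 / 6 mm^3
Stress = 56658 / (34263 / 6) = 339948 / 34263
= 9.922 MPa

9.922


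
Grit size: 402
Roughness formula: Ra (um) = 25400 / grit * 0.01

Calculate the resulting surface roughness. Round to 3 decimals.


Ra = 25400 / 402 * 0.01
= 0.632 um

0.632


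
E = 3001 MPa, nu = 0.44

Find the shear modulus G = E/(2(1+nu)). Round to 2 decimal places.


G = 3001 / (2 * 1.44)
= 1042.01 MPa

1042.01


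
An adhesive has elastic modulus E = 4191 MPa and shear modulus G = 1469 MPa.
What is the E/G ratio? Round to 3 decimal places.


E/G = 4191 / 1469 = 2.853

2.853


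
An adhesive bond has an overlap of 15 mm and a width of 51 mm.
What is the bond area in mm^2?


Bond area = overlap * width
= 15 * 51
= 765 mm^2

765


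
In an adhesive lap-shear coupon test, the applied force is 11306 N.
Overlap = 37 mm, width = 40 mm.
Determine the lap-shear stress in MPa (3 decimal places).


stress = F / (overlap * width)
= 11306 / (37 * 40)
= 7.639 MPa

7.639


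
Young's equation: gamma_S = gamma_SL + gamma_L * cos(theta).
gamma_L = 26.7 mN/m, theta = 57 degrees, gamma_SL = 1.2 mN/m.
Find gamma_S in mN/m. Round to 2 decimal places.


cos(57 deg) = 0.544639
gamma_S = 1.2 + 26.7 * 0.544639
= 15.74 mN/m

15.74


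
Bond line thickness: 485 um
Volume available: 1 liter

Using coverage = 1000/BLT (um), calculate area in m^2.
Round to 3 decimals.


1 L = 1e6 mm^3, thickness = 485 um = 0.485 mm
Area = 1e6 / 0.485 mm^2 = (1e6 / 0.485) / 1e6 m^2 = 1000 / 485 m^2
= 2.062 m^2

2.062


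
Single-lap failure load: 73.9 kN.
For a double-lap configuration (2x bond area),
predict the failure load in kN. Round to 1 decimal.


Failure load = 73.9 * 2 = 147.8 kN

147.8


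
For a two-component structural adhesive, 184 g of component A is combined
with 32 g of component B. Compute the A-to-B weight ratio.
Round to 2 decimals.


Weight ratio A:B = 184 / 32
= 5.75

5.75


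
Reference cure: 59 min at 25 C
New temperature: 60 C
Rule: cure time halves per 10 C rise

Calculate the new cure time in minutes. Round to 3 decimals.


factor = 2^((60-25)/10) = 11.3137
t_new = 59 / 11.3137 = 5.215 min

5.215


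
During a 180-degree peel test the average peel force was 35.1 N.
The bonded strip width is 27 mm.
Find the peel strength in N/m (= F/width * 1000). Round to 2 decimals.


Peel strength = F/width * 1000
= 35.1 / 27 * 1000
= 1300.00 N/m

1300.00


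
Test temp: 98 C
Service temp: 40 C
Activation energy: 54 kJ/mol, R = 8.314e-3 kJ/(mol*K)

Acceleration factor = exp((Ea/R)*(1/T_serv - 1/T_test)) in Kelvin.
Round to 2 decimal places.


AF = exp((54/0.008314)*(1/313.15 - 1/371.15))
= 25.57

25.57


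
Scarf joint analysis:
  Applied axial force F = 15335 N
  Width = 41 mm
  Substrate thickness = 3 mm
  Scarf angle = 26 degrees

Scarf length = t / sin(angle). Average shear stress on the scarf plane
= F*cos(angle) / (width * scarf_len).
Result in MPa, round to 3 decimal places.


Scarf length = 3 / sin(26 deg) = 6.8435 mm
cos(26 deg) = 0.898794
Shear = 15335 * 0.898794 / (41 * 6.8435)
= 49.123 MPa

49.123


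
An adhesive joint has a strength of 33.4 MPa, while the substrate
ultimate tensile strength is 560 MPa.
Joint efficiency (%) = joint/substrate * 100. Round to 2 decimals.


Efficiency = 33.4 / 560 * 100
= 5.96%

5.96


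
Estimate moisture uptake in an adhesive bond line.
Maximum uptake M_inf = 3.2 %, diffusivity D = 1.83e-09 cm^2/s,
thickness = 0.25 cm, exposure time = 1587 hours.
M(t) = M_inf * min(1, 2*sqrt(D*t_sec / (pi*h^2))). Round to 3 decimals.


Convert time: 1587 h = 5713200 s
ratio = min(1, 2*sqrt(1.83e-09*5713200/(pi*0.25^2)))
= 0.461509
M(t) = 3.2 * 0.461509 = 1.477%

1.477


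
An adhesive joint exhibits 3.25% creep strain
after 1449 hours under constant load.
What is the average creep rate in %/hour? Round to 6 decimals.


Creep rate = strain / time
= 3.25 / 1449
= 0.002243 %/h

0.002243


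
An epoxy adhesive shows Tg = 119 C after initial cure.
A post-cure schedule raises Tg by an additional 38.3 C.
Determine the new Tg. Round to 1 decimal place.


New Tg = 119 + 38.3
= 157.3 C

157.3


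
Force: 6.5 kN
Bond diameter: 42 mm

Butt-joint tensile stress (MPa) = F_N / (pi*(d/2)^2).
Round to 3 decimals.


F_N = 6.5 * 1000 = 6500.0 N
A = pi*(21.0)^2 = 1385.4424 mm^2
stress = 6500.0 / 1385.4424 = 4.692 MPa

4.692


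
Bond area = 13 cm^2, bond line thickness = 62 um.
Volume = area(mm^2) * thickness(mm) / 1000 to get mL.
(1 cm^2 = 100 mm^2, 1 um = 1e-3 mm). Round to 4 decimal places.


area_mm2 = 13 * 100 = 1300
blt_mm = 62 * 1e-3 = 0.062
vol_mm3 = 1300 * 0.062 = 80.6
vol_mL = 80.6 / 1000 = 0.0806 mL

0.0806


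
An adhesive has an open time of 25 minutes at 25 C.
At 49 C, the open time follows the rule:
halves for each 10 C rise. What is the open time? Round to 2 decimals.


Factor = 2^((49-25)/10) = 5.2780
Open time = 25 / 5.2780 = 4.74 min

4.74


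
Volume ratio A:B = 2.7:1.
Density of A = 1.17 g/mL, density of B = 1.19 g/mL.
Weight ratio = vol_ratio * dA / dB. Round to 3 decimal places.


Wt ratio = 2.7 * 1.17 / 1.19
= 2.655

2.655


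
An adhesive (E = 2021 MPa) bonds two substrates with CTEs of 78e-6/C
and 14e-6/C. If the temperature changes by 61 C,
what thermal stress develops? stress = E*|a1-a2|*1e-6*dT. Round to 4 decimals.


Stress = 2021 * |78 - 14| * 1e-6 * 61
= 7.8900 MPa

7.8900


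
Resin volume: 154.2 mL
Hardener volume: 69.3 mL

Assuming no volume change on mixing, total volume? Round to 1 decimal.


V_total = 154.2 + 69.3 = 223.5 mL

223.5


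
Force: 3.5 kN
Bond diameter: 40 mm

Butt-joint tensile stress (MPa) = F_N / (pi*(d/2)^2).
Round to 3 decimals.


F_N = 3.5 * 1000 = 3500.0 N
A = pi*(20.0)^2 = 1256.6371 mm^2
stress = 3500.0 / 1256.6371 = 2.785 MPa

2.785


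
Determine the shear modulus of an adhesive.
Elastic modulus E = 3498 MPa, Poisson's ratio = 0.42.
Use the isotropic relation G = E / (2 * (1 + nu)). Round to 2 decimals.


G = 3498 / (2*(1+0.42)) = 3498 / 2.84
= 1231.69 MPa

1231.69


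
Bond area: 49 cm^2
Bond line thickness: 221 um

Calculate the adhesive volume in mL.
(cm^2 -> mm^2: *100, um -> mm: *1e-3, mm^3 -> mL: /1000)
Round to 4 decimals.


V = 49*100 * 221*1e-3 / 1000
= 1.0829 mL

1.0829


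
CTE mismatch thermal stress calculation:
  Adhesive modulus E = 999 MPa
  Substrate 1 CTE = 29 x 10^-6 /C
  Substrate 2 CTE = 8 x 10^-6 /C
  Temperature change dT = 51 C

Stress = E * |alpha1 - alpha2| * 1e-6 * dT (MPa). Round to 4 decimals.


delta_alpha = |29 - 8| = 21 x 10^-6/C
Stress = 999 * 21e-6 * 51
= 1.0699 MPa

1.0699


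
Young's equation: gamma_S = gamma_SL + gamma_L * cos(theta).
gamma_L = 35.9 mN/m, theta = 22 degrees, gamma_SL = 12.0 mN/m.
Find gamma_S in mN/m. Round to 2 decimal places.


cos(22 deg) = 0.927184
gamma_S = 12.0 + 35.9 * 0.927184
= 45.29 mN/m

45.29


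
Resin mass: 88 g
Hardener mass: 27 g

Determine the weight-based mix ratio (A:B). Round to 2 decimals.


Ratio = 88 / 27 = 3.26

3.26


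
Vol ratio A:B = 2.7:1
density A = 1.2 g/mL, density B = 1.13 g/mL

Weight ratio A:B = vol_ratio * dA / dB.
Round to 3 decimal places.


Weight ratio = 2.7 * 1.2 / 1.13
= 2.867

2.867


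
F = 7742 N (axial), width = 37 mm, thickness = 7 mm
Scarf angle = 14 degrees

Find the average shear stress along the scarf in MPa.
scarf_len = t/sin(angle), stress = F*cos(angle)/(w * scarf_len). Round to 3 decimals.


scarf_len = 7/sin(14 deg) = 28.9350
cos(14 deg) = 0.970296
stress = 7742*0.970296/(37*28.9350) = 7.017 MPa

7.017


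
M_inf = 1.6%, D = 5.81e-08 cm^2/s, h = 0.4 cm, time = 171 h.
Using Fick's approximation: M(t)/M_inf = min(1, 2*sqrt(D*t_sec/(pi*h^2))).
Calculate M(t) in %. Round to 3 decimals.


t = 615600 s
ratio = min(1, 2*sqrt(5.81e-08*615600/(pi*0.1600)))
= 0.533498
M(t) = 1.6 * 0.533498 = 0.854%

0.854


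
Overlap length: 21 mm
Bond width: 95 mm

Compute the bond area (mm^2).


Bond area = 21 * 95 = 1995 mm^2

1995


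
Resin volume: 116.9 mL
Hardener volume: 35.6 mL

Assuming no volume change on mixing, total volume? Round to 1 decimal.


V_total = 116.9 + 35.6 = 152.5 mL

152.5


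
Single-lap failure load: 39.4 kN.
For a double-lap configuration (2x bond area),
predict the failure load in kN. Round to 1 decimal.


Failure load = 39.4 * 2 = 78.8 kN

78.8


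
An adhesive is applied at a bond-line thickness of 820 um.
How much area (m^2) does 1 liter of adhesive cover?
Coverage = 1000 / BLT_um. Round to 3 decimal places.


Coverage = 1000 / 820 = 1.220 m^2

1.220


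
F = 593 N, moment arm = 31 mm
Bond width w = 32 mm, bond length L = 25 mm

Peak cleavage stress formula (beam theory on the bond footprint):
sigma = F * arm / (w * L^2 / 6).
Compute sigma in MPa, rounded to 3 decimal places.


sigma = (593 * 31) / (32 * 625 / 6)
= 18383 * 6 / 20000
= 110298 / 20000
= 5.515 MPa

5.515


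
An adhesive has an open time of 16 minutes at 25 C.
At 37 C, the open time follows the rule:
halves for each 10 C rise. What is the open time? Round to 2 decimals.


Factor = 2^((37-25)/10) = 2.2974
Open time = 16 / 2.2974 = 6.96 min

6.96


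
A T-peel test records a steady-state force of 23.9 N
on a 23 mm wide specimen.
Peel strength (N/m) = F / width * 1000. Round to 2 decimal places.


Peel strength = 23.9 / 23 * 1000
= 1039.13 N/m

1039.13


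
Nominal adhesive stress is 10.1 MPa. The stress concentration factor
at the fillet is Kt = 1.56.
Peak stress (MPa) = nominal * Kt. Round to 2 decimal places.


Peak = 10.1 * 1.56 = 15.76 MPa

15.76


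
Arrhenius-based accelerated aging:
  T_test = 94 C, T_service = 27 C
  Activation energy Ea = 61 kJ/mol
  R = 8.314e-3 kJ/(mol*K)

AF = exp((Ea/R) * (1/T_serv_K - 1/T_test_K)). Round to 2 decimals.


T_test_K = 367.15, T_serv_K = 300.15
AF = exp((61/8.314e-3) * (1/300.15 - 1/367.15))
= 86.56

86.56


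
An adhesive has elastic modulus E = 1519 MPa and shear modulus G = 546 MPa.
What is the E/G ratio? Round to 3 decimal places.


E/G = 1519 / 546 = 2.782

2.782


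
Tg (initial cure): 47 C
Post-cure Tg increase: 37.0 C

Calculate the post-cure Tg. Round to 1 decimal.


Post-cure Tg = 47 + 37.0 = 84.0 C

84.0


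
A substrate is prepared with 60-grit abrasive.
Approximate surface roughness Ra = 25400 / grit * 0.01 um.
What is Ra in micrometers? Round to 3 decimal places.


Ra = 25400 / 60 * 0.01 = 4.233 um

4.233


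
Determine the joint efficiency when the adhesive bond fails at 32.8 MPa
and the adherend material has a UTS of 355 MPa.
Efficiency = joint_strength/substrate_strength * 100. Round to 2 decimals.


Joint efficiency = 32.8 / 355 * 100
= 9.24%

9.24


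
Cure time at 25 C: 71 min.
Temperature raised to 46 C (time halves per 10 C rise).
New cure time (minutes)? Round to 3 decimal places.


Acceleration factor = 2^(21/10) = 4.2871
New time = 71 / 4.2871 = 16.561 min

16.561


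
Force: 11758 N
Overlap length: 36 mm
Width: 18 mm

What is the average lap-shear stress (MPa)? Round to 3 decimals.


Average shear stress = F / (overlap * width)
= 11758 / (36 * 18)
= 18.145 MPa

18.145


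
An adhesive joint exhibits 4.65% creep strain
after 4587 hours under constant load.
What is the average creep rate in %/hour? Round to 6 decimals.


Creep rate = strain / time
= 4.65 / 4587
= 0.001014 %/h

0.001014


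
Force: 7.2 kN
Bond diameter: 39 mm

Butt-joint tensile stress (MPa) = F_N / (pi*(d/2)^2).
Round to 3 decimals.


F_N = 7.2 * 1000 = 7200.0 N
A = pi*(19.5)^2 = 1194.5906 mm^2
stress = 7200.0 / 1194.5906 = 6.027 MPa

6.027


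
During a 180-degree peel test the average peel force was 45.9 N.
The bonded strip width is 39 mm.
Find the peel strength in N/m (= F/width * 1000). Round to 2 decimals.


Peel strength = F/width * 1000
= 45.9 / 39 * 1000
= 1176.92 N/m

1176.92


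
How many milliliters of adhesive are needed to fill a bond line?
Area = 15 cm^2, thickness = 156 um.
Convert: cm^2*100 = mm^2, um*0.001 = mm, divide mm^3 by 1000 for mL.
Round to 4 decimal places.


= (15 * 100) * (156 * 0.001) / 1000
= 0.2340 mL

0.2340


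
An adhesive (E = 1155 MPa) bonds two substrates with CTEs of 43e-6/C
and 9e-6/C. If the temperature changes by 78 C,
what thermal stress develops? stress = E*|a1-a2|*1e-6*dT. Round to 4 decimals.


Stress = 1155 * |43 - 9| * 1e-6 * 78
= 3.0631 MPa

3.0631


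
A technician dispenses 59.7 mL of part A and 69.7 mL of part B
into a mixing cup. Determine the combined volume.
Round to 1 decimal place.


Combined volume = 59.7 + 69.7
= 129.4 mL

129.4


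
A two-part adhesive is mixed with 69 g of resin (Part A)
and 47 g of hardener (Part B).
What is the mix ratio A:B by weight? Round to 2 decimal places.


Mix ratio = mass_A / mass_B
= 69 / 47
= 1.47

1.47


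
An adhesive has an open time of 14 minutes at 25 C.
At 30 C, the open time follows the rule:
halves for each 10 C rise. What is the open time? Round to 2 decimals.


Factor = 2^((30-25)/10) = 1.4142
Open time = 14 / 1.4142 = 9.90 min

9.90


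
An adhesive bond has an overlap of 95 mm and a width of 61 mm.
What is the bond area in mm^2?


Bond area = overlap * width
= 95 * 61
= 5795 mm^2

5795


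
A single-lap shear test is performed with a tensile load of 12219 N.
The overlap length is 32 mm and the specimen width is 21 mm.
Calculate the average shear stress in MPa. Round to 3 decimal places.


Shear stress = F / (overlap * width)
= 12219 / (32 * 21)
= 12219 / 672
= 18.183 MPa

18.183


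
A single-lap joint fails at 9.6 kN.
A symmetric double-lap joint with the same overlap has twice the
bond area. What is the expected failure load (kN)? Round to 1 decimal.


Double-lap load = 2 * 9.6 = 19.2 kN

19.2


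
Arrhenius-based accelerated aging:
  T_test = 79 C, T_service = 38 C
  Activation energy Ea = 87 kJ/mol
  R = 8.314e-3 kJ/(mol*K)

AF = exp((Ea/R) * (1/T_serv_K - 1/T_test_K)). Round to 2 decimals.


T_test_K = 352.15, T_serv_K = 311.15
AF = exp((87/8.314e-3) * (1/311.15 - 1/352.15))
= 50.18

50.18


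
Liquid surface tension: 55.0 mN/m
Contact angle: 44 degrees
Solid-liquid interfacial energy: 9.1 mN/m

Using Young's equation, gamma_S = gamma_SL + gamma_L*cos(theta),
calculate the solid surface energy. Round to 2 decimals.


gamma_S = 9.1 + 55.0 * cos(44)
= 48.66 mN/m

48.66


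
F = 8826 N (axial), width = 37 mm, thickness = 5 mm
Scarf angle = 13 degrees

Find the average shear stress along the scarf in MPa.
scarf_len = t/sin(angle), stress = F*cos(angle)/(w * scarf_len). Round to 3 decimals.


scarf_len = 5/sin(13 deg) = 22.2271
cos(13 deg) = 0.974370
stress = 8826*0.974370/(37*22.2271) = 10.457 MPa

10.457


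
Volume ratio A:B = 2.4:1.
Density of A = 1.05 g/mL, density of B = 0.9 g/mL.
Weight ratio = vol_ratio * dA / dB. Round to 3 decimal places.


Wt ratio = 2.4 * 1.05 / 0.9
= 2.800

2.800


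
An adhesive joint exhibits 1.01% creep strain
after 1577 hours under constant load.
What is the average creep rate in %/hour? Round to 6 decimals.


Creep rate = strain / time
= 1.01 / 1577
= 0.000640 %/h

0.000640


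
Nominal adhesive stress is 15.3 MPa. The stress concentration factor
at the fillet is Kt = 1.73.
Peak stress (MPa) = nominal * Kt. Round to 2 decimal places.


Peak = 15.3 * 1.73 = 26.47 MPa

26.47


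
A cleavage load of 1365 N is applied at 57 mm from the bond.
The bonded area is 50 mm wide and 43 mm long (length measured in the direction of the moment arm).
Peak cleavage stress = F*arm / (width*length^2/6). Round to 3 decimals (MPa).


Moment = 1365 * 57 = 77805 N*mm
Section modulus = 50 * 1849 / 6 = 92450 / 6 mm^3
Stress = 77805 / (92450 / 6) = 466830 / 92450
= 5.050 MPa

5.050


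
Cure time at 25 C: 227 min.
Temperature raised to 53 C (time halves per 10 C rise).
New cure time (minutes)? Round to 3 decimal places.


Acceleration factor = 2^(28/10) = 6.9644
New time = 227 / 6.9644 = 32.594 min

32.594


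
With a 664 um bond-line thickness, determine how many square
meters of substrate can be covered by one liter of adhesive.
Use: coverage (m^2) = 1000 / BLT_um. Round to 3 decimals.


Coverage = 1000 / 664 = 1.506 m^2

1.506


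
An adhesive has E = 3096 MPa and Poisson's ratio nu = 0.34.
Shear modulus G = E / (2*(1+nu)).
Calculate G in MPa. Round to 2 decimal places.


G = 3096 / (2*(1+0.34))
= 3096 / 2.68
= 1155.22 MPa

1155.22


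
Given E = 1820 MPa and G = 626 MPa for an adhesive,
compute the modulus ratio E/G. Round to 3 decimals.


E/G ratio = 1820 / 626 = 2.907

2.907


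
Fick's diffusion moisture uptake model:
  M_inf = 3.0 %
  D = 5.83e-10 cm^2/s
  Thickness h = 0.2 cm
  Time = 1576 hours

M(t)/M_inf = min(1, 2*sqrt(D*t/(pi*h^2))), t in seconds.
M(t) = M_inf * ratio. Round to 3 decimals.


t_sec = 1576 * 3600 = 5673600
ratio = 2*sqrt(5.83e-10*5673600/(pi*0.2^2))
= min(1, 0.324481)
= 0.324481
M(t) = 3.0 * 0.324481 = 0.973 %

0.973


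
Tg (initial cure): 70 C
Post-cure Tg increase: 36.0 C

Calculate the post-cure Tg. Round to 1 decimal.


Post-cure Tg = 70 + 36.0 = 106.0 C

106.0


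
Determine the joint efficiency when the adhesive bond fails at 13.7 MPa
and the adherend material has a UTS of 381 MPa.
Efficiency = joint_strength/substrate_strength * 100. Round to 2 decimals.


Joint efficiency = 13.7 / 381 * 100
= 3.60%

3.60


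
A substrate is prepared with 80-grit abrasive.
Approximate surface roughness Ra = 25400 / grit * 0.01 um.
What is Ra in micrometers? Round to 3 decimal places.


Ra = 25400 / 80 * 0.01 = 3.175 um

3.175


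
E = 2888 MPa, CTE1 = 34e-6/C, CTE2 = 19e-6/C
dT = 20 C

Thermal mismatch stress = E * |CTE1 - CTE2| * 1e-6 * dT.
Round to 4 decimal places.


= 2888 * 15e-6 * 20
= 0.8664 MPa

0.8664


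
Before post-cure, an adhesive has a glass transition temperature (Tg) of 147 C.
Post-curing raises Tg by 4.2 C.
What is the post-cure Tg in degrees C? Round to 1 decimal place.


Tg_post = Tg_base + delta_Tg
= 147 + 4.2
= 151.2 C

151.2


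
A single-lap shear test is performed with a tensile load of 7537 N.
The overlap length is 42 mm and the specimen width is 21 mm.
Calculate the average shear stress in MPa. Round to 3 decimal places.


Shear stress = F / (overlap * width)
= 7537 / (42 * 21)
= 7537 / 882
= 8.545 MPa

8.545


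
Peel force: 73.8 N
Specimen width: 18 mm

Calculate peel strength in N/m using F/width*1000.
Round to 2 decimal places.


Peel strength = 73.8 / 18 * 1000 = 4100.00 N/m

4100.00


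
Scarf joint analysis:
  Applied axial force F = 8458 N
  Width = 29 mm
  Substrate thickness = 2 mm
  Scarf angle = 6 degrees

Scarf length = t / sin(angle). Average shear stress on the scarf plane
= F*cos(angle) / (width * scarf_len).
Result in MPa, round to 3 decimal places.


Scarf length = 2 / sin(6 deg) = 19.1335 mm
cos(6 deg) = 0.994522
Shear = 8458 * 0.994522 / (29 * 19.1335)
= 15.160 MPa

15.160
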